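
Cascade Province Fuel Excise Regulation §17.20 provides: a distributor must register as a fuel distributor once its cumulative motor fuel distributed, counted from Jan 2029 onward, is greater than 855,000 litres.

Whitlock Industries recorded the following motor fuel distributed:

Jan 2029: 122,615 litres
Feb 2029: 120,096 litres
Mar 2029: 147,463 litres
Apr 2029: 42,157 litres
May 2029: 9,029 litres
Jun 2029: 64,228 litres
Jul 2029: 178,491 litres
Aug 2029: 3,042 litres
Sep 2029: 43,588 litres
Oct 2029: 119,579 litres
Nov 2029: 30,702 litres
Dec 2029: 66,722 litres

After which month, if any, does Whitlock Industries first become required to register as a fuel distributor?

Nov 2029

Through Jan 2029: 122,615 litres
Through Feb 2029: 242,711 litres
Through Mar 2029: 390,174 litres
Through Apr 2029: 432,331 litres
Through May 2029: 441,360 litres
Through Jun 2029: 505,588 litres
Through Jul 2029: 684,079 litres
Through Aug 2029: 687,121 litres
Through Sep 2029: 730,709 litres
Through Oct 2029: 850,288 litres
Through Nov 2029: 880,990 litres ← exceeds threshold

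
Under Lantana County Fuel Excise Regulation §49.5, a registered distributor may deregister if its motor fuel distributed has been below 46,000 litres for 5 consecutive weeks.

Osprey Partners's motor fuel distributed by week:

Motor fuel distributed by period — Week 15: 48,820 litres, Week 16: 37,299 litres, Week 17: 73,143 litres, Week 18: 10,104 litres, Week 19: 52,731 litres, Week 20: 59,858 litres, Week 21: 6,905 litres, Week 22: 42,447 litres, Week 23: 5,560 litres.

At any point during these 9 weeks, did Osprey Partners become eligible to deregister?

No

Weeks below 46,000 litres: Week 16, Week 18, Week 21, Week 22, Week 23.
Longest run of consecutive weeks below the threshold: 3.
3 < 5, so Osprey Partners never became eligible.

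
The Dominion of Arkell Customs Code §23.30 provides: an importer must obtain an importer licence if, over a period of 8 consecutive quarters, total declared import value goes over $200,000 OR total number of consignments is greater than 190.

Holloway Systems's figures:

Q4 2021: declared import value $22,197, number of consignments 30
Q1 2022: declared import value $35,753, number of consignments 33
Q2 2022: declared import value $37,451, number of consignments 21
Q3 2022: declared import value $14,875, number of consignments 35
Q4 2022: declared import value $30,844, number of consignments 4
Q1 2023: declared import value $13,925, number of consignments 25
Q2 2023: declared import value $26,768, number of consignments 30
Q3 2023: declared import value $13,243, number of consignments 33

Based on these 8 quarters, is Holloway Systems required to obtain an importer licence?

Total declared import value: $22,197 + $35,753 + $37,451 + $14,875 + $30,844 + $13,925 + $26,768 + $13,243 = $195,056 (≤ $200,000).
Total number of consignments: 30 + 33 + 21 + 35 + 4 + 25 + 30 + 33 = 211 (> 190).
The test is 'or': at least one threshold is exceeded.

Yes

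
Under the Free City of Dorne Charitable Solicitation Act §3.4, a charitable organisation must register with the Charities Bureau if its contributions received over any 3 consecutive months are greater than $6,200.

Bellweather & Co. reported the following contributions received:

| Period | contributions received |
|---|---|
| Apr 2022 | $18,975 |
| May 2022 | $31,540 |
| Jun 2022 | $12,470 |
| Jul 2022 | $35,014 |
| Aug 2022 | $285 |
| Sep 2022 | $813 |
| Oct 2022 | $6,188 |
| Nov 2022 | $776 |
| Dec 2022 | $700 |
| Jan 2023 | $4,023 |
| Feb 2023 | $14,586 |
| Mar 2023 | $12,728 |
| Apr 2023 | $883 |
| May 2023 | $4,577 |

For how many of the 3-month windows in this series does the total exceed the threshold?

Apr 2022–Jun 2022: $18,975 + $31,540 + $12,470 = $62,985 (over)
May 2022–Jul 2022: $31,540 + $12,470 + $35,014 = $79,024 (over)
Jun 2022–Aug 2022: $12,470 + $35,014 + $285 = $47,769 (over)
Jul 2022–Sep 2022: $35,014 + $285 + $813 = $36,112 (over)
Aug 2022–Oct 2022: $285 + $813 + $6,188 = $7,286 (over)
Sep 2022–Nov 2022: $813 + $6,188 + $776 = $7,777 (over)
Oct 2022–Dec 2022: $6,188 + $776 + $700 = $7,664 (over)
Nov 2022–Jan 2023: $776 + $700 + $4,023 = $5,499 (under)
Dec 2022–Feb 2023: $700 + $4,023 + $14,586 = $19,309 (over)
Jan 2023–Mar 2023: $4,023 + $14,586 + $12,728 = $31,337 (over)
Feb 2023–Apr 2023: $14,586 + $12,728 + $883 = $28,197 (over)
Mar 2023–May 2023: $12,728 + $883 + $4,577 = $18,188 (over)
11 windows exceed the threshold.

11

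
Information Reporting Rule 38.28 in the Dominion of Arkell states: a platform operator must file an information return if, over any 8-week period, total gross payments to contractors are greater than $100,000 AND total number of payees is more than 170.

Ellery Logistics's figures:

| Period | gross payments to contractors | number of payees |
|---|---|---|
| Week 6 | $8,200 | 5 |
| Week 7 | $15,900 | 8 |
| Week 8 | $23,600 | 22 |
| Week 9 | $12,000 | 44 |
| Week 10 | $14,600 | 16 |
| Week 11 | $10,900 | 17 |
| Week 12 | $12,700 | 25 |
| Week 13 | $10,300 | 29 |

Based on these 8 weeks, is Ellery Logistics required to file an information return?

Total gross payments to contractors: $8,200 + $15,900 + $23,600 + $12,000 + $14,600 + $10,900 + $12,700 + $10,300 = $108,200 (> $100,000).
Total number of payees: 5 + 8 + 22 + 44 + 16 + 17 + 25 + 29 = 166 (≤ 170).
The test is 'and': the rule requires both, and at least one is not exceeded.

No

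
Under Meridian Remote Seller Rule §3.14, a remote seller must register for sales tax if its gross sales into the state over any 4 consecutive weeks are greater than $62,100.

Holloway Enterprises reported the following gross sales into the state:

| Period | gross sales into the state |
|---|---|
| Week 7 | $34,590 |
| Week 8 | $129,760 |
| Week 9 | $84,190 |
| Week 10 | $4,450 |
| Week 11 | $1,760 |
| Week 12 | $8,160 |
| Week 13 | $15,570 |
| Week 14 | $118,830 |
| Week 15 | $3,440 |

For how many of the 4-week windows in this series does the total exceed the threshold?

Week 7–Week 10: $34,590 + $129,760 + $84,190 + $4,450 = $252,990 (over)
Week 8–Week 11: $129,760 + $84,190 + $4,450 + $1,760 = $220,160 (over)
Week 9–Week 12: $84,190 + $4,450 + $1,760 + $8,160 = $98,560 (over)
Week 10–Week 13: $4,450 + $1,760 + $8,160 + $15,570 = $29,940 (under)
Week 11–Week 14: $1,760 + $8,160 + $15,570 + $118,830 = $144,320 (over)
Week 12–Week 15: $8,160 + $15,570 + $118,830 + $3,440 = $146,000 (over)
5 windows exceed the threshold.

5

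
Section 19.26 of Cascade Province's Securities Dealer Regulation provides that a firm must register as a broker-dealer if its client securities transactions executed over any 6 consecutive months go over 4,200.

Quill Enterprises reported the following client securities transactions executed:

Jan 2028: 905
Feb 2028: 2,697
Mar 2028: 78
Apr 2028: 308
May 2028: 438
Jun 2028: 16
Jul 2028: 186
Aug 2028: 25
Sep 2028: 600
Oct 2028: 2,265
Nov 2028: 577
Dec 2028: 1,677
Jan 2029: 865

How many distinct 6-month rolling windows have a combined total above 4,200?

Jan 2028–Jun 2028: 905 + 2,697 + 78 + 308 + 438 + 16 = 4,442 (over)
Feb 2028–Jul 2028: 2,697 + 78 + 308 + 438 + 16 + 186 = 3,723 (under)
Mar 2028–Aug 2028: 78 + 308 + 438 + 16 + 186 + 25 = 1,051 (under)
Apr 2028–Sep 2028: 308 + 438 + 16 + 186 + 25 + 600 = 1,573 (under)
May 2028–Oct 2028: 438 + 16 + 186 + 25 + 600 + 2,265 = 3,530 (under)
Jun 2028–Nov 2028: 16 + 186 + 25 + 600 + 2,265 + 577 = 3,669 (under)
Jul 2028–Dec 2028: 186 + 25 + 600 + 2,265 + 577 + 1,677 = 5,330 (over)
Aug 2028–Jan 2029: 25 + 600 + 2,265 + 577 + 1,677 + 865 = 6,009 (over)
3 windows exceed the threshold.

3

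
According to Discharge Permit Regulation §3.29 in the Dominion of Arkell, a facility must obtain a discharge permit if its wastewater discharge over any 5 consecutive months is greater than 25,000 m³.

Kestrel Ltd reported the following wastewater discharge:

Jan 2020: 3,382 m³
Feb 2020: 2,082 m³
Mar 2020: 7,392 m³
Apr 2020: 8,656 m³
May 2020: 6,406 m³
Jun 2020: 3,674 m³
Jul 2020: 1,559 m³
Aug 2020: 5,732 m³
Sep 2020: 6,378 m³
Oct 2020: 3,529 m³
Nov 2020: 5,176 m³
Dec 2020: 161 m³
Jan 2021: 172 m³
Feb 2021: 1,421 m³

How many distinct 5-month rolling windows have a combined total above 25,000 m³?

4

Jan 2020–May 2020: 3,382 m³ + 2,082 m³ + 7,392 m³ + 8,656 m³ + 6,406 m³ = 27,918 m³ (over)
Feb 2020–Jun 2020: 2,082 m³ + 7,392 m³ + 8,656 m³ + 6,406 m³ + 3,674 m³ = 28,210 m³ (over)
Mar 2020–Jul 2020: 7,392 m³ + 8,656 m³ + 6,406 m³ + 3,674 m³ + 1,559 m³ = 27,687 m³ (over)
Apr 2020–Aug 2020: 8,656 m³ + 6,406 m³ + 3,674 m³ + 1,559 m³ + 5,732 m³ = 26,027 m³ (over)
May 2020–Sep 2020: 6,406 m³ + 3,674 m³ + 1,559 m³ + 5,732 m³ + 6,378 m³ = 23,749 m³ (under)
Jun 2020–Oct 2020: 3,674 m³ + 1,559 m³ + 5,732 m³ + 6,378 m³ + 3,529 m³ = 20,872 m³ (under)
Jul 2020–Nov 2020: 1,559 m³ + 5,732 m³ + 6,378 m³ + 3,529 m³ + 5,176 m³ = 22,374 m³ (under)
Aug 2020–Dec 2020: 5,732 m³ + 6,378 m³ + 3,529 m³ + 5,176 m³ + 161 m³ = 20,976 m³ (under)
Sep 2020–Jan 2021: 6,378 m³ + 3,529 m³ + 5,176 m³ + 161 m³ + 172 m³ = 15,416 m³ (under)
Oct 2020–Feb 2021: 3,529 m³ + 5,176 m³ + 161 m³ + 172 m³ + 1,421 m³ = 10,459 m³ (under)
4 windows exceed the threshold.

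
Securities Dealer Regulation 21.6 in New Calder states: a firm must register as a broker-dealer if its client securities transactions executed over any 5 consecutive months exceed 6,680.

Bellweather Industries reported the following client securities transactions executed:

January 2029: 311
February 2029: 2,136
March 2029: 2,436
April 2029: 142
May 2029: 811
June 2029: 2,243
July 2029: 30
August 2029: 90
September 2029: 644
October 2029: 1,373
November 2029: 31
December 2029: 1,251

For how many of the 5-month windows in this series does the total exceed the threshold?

January 2029–May 2029: 311 + 2,136 + 2,436 + 142 + 811 = 5,836 (under)
February 2029–June 2029: 2,136 + 2,436 + 142 + 811 + 2,243 = 7,768 (over)
March 2029–July 2029: 2,436 + 142 + 811 + 2,243 + 30 = 5,662 (under)
April 2029–August 2029: 142 + 811 + 2,243 + 30 + 90 = 3,316 (under)
May 2029–September 2029: 811 + 2,243 + 30 + 90 + 644 = 3,818 (under)
June 2029–October 2029: 2,243 + 30 + 90 + 644 + 1,373 = 4,380 (under)
July 2029–November 2029: 30 + 90 + 644 + 1,373 + 31 = 2,168 (under)
August 2029–December 2029: 90 + 644 + 1,373 + 31 + 1,251 = 3,389 (under)
1 window exceeds the threshold.

1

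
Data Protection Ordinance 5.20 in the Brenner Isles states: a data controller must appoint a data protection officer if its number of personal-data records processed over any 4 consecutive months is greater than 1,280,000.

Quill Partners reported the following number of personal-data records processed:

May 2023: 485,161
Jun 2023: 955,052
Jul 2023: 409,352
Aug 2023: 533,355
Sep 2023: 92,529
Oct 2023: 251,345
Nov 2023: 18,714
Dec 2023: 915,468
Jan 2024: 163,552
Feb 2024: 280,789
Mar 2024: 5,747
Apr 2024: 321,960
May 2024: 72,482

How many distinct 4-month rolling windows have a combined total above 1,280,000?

May 2023–Aug 2023: 485,161 + 955,052 + 409,352 + 533,355 = 2,382,920 (over)
Jun 2023–Sep 2023: 955,052 + 409,352 + 533,355 + 92,529 = 1,990,288 (over)
Jul 2023–Oct 2023: 409,352 + 533,355 + 92,529 + 251,345 = 1,286,581 (over)
Aug 2023–Nov 2023: 533,355 + 92,529 + 251,345 + 18,714 = 895,943 (under)
Sep 2023–Dec 2023: 92,529 + 251,345 + 18,714 + 915,468 = 1,278,056 (under)
Oct 2023–Jan 2024: 251,345 + 18,714 + 915,468 + 163,552 = 1,349,079 (over)
Nov 2023–Feb 2024: 18,714 + 915,468 + 163,552 + 280,789 = 1,378,523 (over)
Dec 2023–Mar 2024: 915,468 + 163,552 + 280,789 + 5,747 = 1,365,556 (over)
Jan 2024–Apr 2024: 163,552 + 280,789 + 5,747 + 321,960 = 772,048 (under)
Feb 2024–May 2024: 280,789 + 5,747 + 321,960 + 72,482 = 680,978 (under)
6 windows exceed the threshold.

6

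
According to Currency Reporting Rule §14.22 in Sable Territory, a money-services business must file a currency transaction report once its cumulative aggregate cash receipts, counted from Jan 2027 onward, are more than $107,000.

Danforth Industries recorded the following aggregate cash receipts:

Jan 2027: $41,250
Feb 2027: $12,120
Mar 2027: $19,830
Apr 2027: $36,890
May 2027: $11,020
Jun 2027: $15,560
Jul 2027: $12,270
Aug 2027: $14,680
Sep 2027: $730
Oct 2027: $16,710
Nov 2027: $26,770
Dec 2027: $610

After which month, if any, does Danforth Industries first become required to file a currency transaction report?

Through Jan 2027: $41,250
Through Feb 2027: $53,370
Through Mar 2027: $73,200
Through Apr 2027: $110,090 ← exceeds threshold

Apr 2027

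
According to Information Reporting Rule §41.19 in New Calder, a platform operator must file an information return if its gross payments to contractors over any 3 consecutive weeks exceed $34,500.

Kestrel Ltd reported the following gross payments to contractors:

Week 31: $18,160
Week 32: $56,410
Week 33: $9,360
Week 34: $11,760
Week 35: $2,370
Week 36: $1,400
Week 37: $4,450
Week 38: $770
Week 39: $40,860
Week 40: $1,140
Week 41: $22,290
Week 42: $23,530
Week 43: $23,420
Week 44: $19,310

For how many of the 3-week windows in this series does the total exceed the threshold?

8

Week 31–Week 33: $18,160 + $56,410 + $9,360 = $83,930 (over)
Week 32–Week 34: $56,410 + $9,360 + $11,760 = $77,530 (over)
Week 33–Week 35: $9,360 + $11,760 + $2,370 = $23,490 (under)
Week 34–Week 36: $11,760 + $2,370 + $1,400 = $15,530 (under)
Week 35–Week 37: $2,370 + $1,400 + $4,450 = $8,220 (under)
Week 36–Week 38: $1,400 + $4,450 + $770 = $6,620 (under)
Week 37–Week 39: $4,450 + $770 + $40,860 = $46,080 (over)
Week 38–Week 40: $770 + $40,860 + $1,140 = $42,770 (over)
Week 39–Week 41: $40,860 + $1,140 + $22,290 = $64,290 (over)
Week 40–Week 42: $1,140 + $22,290 + $23,530 = $46,960 (over)
Week 41–Week 43: $22,290 + $23,530 + $23,420 = $69,240 (over)
Week 42–Week 44: $23,530 + $23,420 + $19,310 = $66,260 (over)
8 windows exceed the threshold.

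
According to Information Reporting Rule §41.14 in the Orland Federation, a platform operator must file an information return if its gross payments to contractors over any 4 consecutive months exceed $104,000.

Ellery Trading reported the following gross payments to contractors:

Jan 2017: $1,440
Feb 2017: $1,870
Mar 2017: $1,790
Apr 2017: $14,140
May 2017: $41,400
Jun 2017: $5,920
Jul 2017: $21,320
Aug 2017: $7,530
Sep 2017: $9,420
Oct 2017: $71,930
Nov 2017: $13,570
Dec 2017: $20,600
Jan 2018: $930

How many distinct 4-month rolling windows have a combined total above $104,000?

3

Jan 2017–Apr 2017: $1,440 + $1,870 + $1,790 + $14,140 = $19,240 (under)
Feb 2017–May 2017: $1,870 + $1,790 + $14,140 + $41,400 = $59,200 (under)
Mar 2017–Jun 2017: $1,790 + $14,140 + $41,400 + $5,920 = $63,250 (under)
Apr 2017–Jul 2017: $14,140 + $41,400 + $5,920 + $21,320 = $82,780 (under)
May 2017–Aug 2017: $41,400 + $5,920 + $21,320 + $7,530 = $76,170 (under)
Jun 2017–Sep 2017: $5,920 + $21,320 + $7,530 + $9,420 = $44,190 (under)
Jul 2017–Oct 2017: $21,320 + $7,530 + $9,420 + $71,930 = $110,200 (over)
Aug 2017–Nov 2017: $7,530 + $9,420 + $71,930 + $13,570 = $102,450 (under)
Sep 2017–Dec 2017: $9,420 + $71,930 + $13,570 + $20,600 = $115,520 (over)
Oct 2017–Jan 2018: $71,930 + $13,570 + $20,600 + $930 = $107,030 (over)
3 windows exceed the threshold.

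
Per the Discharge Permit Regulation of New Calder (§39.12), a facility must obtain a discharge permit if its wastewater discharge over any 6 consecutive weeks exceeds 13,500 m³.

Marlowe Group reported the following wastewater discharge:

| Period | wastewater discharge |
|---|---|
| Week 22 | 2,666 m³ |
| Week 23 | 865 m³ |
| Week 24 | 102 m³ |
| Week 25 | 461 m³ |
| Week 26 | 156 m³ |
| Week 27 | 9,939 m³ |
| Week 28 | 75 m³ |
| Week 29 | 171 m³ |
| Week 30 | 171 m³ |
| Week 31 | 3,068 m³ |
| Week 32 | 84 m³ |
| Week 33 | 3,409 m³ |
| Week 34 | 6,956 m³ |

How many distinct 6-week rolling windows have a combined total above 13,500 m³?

4

Week 22–Week 27: 2,666 m³ + 865 m³ + 102 m³ + 461 m³ + 156 m³ + 9,939 m³ = 14,189 m³ (over)
Week 23–Week 28: 865 m³ + 102 m³ + 461 m³ + 156 m³ + 9,939 m³ + 75 m³ = 11,598 m³ (under)
Week 24–Week 29: 102 m³ + 461 m³ + 156 m³ + 9,939 m³ + 75 m³ + 171 m³ = 10,904 m³ (under)
Week 25–Week 30: 461 m³ + 156 m³ + 9,939 m³ + 75 m³ + 171 m³ + 171 m³ = 10,973 m³ (under)
Week 26–Week 31: 156 m³ + 9,939 m³ + 75 m³ + 171 m³ + 171 m³ + 3,068 m³ = 13,580 m³ (over)
Week 27–Week 32: 9,939 m³ + 75 m³ + 171 m³ + 171 m³ + 3,068 m³ + 84 m³ = 13,508 m³ (over)
Week 28–Week 33: 75 m³ + 171 m³ + 171 m³ + 3,068 m³ + 84 m³ + 3,409 m³ = 6,978 m³ (under)
Week 29–Week 34: 171 m³ + 171 m³ + 3,068 m³ + 84 m³ + 3,409 m³ + 6,956 m³ = 13,859 m³ (over)
4 windows exceed the threshold.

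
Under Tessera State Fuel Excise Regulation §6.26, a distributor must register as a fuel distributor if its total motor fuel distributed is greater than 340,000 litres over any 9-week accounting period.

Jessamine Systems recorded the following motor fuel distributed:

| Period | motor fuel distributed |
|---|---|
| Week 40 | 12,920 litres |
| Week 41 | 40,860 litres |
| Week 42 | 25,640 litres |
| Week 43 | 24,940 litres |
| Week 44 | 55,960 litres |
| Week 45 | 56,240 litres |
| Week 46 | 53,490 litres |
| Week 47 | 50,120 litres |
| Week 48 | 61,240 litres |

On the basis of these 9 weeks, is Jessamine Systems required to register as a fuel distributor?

Yes

Total motor fuel distributed: 12,920 litres + 40,860 litres + 25,640 litres + 24,940 litres + 55,960 litres + 56,240 litres + 53,490 litres + 50,120 litres + 61,240 litres = 381,410 litres.
381,410 litres > 340,000 litres, so the threshold is exceeded.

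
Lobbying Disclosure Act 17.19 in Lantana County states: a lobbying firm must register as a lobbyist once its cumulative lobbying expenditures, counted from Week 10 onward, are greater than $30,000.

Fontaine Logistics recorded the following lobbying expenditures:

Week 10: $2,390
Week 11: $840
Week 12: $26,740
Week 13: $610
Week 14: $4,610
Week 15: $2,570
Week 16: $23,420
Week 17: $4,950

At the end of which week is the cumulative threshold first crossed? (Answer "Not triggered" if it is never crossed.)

Through Week 10: $2,390
Through Week 11: $3,230
Through Week 12: $29,970
Through Week 13: $30,580 ← exceeds threshold

Week 13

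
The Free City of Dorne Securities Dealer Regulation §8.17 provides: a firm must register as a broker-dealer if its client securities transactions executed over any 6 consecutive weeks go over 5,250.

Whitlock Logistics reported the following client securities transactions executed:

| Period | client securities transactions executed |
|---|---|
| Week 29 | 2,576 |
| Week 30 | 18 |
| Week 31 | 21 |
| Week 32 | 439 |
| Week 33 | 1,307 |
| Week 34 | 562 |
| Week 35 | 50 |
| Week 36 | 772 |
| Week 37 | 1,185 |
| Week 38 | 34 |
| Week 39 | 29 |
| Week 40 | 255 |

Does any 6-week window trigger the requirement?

Week 29–Week 34: 2,576 + 18 + 21 + 439 + 1,307 + 562 = 4,923 (under)
Week 30–Week 35: 18 + 21 + 439 + 1,307 + 562 + 50 = 2,397 (under)
Week 31–Week 36: 21 + 439 + 1,307 + 562 + 50 + 772 = 3,151 (under)
Week 32–Week 37: 439 + 1,307 + 562 + 50 + 772 + 1,185 = 4,315 (under)
Week 33–Week 38: 1,307 + 562 + 50 + 772 + 1,185 + 34 = 3,910 (under)
Week 34–Week 39: 562 + 50 + 772 + 1,185 + 34 + 29 = 2,632 (under)
Week 35–Week 40: 50 + 772 + 1,185 + 34 + 29 + 255 = 2,325 (under)
No window exceeds 5,250.

No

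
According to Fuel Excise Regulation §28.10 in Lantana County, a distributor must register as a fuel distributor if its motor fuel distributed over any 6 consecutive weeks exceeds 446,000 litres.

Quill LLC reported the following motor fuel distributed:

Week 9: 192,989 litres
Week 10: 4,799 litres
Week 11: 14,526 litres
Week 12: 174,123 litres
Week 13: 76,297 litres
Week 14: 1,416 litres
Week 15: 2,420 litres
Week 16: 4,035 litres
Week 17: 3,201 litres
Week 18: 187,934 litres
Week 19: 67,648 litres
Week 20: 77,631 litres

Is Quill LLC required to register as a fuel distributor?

Yes

Week 9–Week 14: 192,989 litres + 4,799 litres + 14,526 litres + 174,123 litres + 76,297 litres + 1,416 litres = 464,150 litres (over)
Week 10–Week 15: 4,799 litres + 14,526 litres + 174,123 litres + 76,297 litres + 1,416 litres + 2,420 litres = 273,581 litres (under)
Week 11–Week 16: 14,526 litres + 174,123 litres + 76,297 litres + 1,416 litres + 2,420 litres + 4,035 litres = 272,817 litres (under)
Week 12–Week 17: 174,123 litres + 76,297 litres + 1,416 litres + 2,420 litres + 4,035 litres + 3,201 litres = 261,492 litres (under)
Week 13–Week 18: 76,297 litres + 1,416 litres + 2,420 litres + 4,035 litres + 3,201 litres + 187,934 litres = 275,303 litres (under)
Week 14–Week 19: 1,416 litres + 2,420 litres + 4,035 litres + 3,201 litres + 187,934 litres + 67,648 litres = 266,654 litres (under)
Week 15–Week 20: 2,420 litres + 4,035 litres + 3,201 litres + 187,934 litres + 67,648 litres + 77,631 litres = 342,869 litres (under)
At least one window exceeds 446,000 litres.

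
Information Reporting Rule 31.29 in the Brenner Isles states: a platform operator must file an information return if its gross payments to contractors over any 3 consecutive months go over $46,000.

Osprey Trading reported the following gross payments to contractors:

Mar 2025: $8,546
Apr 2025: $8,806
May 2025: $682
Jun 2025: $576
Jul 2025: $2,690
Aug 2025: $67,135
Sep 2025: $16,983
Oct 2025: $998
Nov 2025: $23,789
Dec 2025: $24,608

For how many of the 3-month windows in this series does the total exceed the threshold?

4

Mar 2025–May 2025: $8,546 + $8,806 + $682 = $18,034 (under)
Apr 2025–Jun 2025: $8,806 + $682 + $576 = $10,064 (under)
May 2025–Jul 2025: $682 + $576 + $2,690 = $3,948 (under)
Jun 2025–Aug 2025: $576 + $2,690 + $67,135 = $70,401 (over)
Jul 2025–Sep 2025: $2,690 + $67,135 + $16,983 = $86,808 (over)
Aug 2025–Oct 2025: $67,135 + $16,983 + $998 = $85,116 (over)
Sep 2025–Nov 2025: $16,983 + $998 + $23,789 = $41,770 (under)
Oct 2025–Dec 2025: $998 + $23,789 + $24,608 = $49,395 (over)
4 windows exceed the threshold.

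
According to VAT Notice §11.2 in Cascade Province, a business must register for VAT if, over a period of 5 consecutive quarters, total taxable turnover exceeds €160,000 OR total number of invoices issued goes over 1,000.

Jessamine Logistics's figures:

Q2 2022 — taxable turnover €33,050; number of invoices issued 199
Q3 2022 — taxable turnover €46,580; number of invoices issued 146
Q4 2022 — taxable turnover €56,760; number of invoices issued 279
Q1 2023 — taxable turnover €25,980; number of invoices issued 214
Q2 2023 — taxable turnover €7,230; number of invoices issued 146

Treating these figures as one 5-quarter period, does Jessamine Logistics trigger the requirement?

Total taxable turnover: €33,050 + €46,580 + €56,760 + €25,980 + €7,230 = €169,600 (> €160,000).
Total number of invoices issued: 199 + 146 + 279 + 214 + 146 = 984 (≤ 1,000).
The test is 'or': at least one threshold is exceeded.

Yes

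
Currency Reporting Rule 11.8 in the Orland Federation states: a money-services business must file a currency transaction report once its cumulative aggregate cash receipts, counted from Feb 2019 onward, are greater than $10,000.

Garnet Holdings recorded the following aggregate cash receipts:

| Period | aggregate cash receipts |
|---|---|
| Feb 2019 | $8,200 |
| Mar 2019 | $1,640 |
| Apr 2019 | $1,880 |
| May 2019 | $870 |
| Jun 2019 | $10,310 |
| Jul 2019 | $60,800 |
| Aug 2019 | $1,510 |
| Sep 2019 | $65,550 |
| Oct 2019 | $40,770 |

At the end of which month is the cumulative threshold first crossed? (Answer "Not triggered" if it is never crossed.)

Apr 2019

Through Feb 2019: $8,200
Through Mar 2019: $9,840
Through Apr 2019: $11,720 ← exceeds threshold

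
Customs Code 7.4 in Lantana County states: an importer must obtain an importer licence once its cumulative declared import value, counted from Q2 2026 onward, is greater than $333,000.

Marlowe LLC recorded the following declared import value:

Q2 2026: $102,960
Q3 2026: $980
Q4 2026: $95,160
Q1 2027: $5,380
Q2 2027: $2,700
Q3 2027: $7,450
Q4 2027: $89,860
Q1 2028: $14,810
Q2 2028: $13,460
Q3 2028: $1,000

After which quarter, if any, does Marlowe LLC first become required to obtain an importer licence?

Through Q2 2026: $102,960
Through Q3 2026: $103,940
Through Q4 2026: $199,100
Through Q1 2027: $204,480
Through Q2 2027: $207,180
Through Q3 2027: $214,630
Through Q4 2027: $304,490
Through Q1 2028: $319,300
Through Q2 2028: $332,760
Through Q3 2028: $333,760 ← exceeds threshold

Q3 2028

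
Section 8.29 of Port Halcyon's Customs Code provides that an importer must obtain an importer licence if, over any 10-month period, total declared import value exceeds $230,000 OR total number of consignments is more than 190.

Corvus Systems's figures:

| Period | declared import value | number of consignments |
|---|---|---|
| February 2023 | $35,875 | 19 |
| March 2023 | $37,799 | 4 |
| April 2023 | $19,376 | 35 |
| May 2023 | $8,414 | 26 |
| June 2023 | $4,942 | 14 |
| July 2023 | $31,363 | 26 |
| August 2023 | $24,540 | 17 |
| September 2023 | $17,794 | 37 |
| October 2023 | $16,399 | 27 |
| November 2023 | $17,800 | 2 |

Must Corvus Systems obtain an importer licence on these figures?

Yes

Total declared import value: $35,875 + $37,799 + $19,376 + $8,414 + $4,942 + $31,363 + $24,540 + $17,794 + $16,399 + $17,800 = $214,302 (≤ $230,000).
Total number of consignments: 19 + 4 + 35 + 26 + 14 + 26 + 17 + 37 + 27 + 2 = 207 (> 190).
The test is 'or': at least one threshold is exceeded.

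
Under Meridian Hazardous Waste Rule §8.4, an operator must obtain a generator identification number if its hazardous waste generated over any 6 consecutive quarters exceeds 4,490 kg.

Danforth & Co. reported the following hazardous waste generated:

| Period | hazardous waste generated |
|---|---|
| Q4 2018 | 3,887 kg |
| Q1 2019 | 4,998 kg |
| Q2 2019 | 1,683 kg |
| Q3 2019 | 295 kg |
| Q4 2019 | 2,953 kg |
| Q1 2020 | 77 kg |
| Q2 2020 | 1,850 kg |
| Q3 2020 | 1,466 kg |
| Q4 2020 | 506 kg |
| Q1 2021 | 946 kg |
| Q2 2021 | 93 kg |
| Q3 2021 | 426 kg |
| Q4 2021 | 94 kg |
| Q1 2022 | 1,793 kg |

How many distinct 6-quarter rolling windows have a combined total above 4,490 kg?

Q4 2018–Q1 2020: 3,887 kg + 4,998 kg + 1,683 kg + 295 kg + 2,953 kg + 77 kg = 13,893 kg (over)
Q1 2019–Q2 2020: 4,998 kg + 1,683 kg + 295 kg + 2,953 kg + 77 kg + 1,850 kg = 11,856 kg (over)
Q2 2019–Q3 2020: 1,683 kg + 295 kg + 2,953 kg + 77 kg + 1,850 kg + 1,466 kg = 8,324 kg (over)
Q3 2019–Q4 2020: 295 kg + 2,953 kg + 77 kg + 1,850 kg + 1,466 kg + 506 kg = 7,147 kg (over)
Q4 2019–Q1 2021: 2,953 kg + 77 kg + 1,850 kg + 1,466 kg + 506 kg + 946 kg = 7,798 kg (over)
Q1 2020–Q2 2021: 77 kg + 1,850 kg + 1,466 kg + 506 kg + 946 kg + 93 kg = 4,938 kg (over)
Q2 2020–Q3 2021: 1,850 kg + 1,466 kg + 506 kg + 946 kg + 93 kg + 426 kg = 5,287 kg (over)
Q3 2020–Q4 2021: 1,466 kg + 506 kg + 946 kg + 93 kg + 426 kg + 94 kg = 3,531 kg (under)
Q4 2020–Q1 2022: 506 kg + 946 kg + 93 kg + 426 kg + 94 kg + 1,793 kg = 3,858 kg (under)
7 windows exceed the threshold.

7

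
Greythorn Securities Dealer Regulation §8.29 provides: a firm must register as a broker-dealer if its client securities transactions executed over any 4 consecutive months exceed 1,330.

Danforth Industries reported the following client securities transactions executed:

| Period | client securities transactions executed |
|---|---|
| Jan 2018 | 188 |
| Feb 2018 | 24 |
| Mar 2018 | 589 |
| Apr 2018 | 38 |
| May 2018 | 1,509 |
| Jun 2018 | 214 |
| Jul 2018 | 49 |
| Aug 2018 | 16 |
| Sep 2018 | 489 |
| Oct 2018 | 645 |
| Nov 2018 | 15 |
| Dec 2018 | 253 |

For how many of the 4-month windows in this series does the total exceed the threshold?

5

Jan 2018–Apr 2018: 188 + 24 + 589 + 38 = 839 (under)
Feb 2018–May 2018: 24 + 589 + 38 + 1,509 = 2,160 (over)
Mar 2018–Jun 2018: 589 + 38 + 1,509 + 214 = 2,350 (over)
Apr 2018–Jul 2018: 38 + 1,509 + 214 + 49 = 1,810 (over)
May 2018–Aug 2018: 1,509 + 214 + 49 + 16 = 1,788 (over)
Jun 2018–Sep 2018: 214 + 49 + 16 + 489 = 768 (under)
Jul 2018–Oct 2018: 49 + 16 + 489 + 645 = 1,199 (under)
Aug 2018–Nov 2018: 16 + 489 + 645 + 15 = 1,165 (under)
Sep 2018–Dec 2018: 489 + 645 + 15 + 253 = 1,402 (over)
5 windows exceed the threshold.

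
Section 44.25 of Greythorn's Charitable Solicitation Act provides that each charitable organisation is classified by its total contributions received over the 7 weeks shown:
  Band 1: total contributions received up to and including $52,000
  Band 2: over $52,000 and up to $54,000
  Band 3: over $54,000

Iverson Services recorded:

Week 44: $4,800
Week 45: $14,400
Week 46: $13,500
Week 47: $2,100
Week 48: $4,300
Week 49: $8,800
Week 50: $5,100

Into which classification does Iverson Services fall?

Total contributions received: $4,800 + $14,400 + $13,500 + $2,100 + $4,300 + $8,800 + $5,100 = $53,000.
$52,000 < $53,000 ≤ $54,000, so Band 2 applies.

Band 2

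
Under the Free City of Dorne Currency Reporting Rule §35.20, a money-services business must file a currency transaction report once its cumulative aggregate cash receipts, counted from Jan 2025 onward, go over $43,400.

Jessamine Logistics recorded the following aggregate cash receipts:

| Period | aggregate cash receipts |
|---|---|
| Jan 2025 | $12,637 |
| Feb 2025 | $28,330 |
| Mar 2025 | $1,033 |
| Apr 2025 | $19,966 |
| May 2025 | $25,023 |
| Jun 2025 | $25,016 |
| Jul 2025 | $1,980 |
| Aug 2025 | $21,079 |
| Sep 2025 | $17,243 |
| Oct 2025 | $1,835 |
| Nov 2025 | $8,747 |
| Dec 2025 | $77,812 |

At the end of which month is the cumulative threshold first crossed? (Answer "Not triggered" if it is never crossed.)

Through Jan 2025: $12,637
Through Feb 2025: $40,967
Through Mar 2025: $42,000
Through Apr 2025: $61,966 ← exceeds threshold

Apr 2025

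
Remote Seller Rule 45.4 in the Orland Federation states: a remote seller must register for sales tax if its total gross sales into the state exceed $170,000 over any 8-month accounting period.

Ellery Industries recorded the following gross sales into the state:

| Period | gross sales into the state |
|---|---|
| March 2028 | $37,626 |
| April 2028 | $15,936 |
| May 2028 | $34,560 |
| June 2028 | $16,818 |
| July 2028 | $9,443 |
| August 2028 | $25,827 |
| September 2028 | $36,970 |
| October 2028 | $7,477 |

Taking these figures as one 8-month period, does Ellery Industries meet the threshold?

Total gross sales into the state: $37,626 + $15,936 + $34,560 + $16,818 + $9,443 + $25,827 + $36,970 + $7,477 = $184,657.
$184,657 > $170,000, so the threshold is exceeded.

Yes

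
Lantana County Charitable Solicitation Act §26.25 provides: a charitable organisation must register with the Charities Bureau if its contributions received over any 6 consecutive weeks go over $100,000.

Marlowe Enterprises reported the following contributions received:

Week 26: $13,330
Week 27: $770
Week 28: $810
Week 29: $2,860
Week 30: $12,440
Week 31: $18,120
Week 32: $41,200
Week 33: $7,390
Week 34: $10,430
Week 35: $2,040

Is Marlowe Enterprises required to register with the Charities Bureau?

Week 26–Week 31: $13,330 + $770 + $810 + $2,860 + $12,440 + $18,120 = $48,330 (under)
Week 27–Week 32: $770 + $810 + $2,860 + $12,440 + $18,120 + $41,200 = $76,200 (under)
Week 28–Week 33: $810 + $2,860 + $12,440 + $18,120 + $41,200 + $7,390 = $82,820 (under)
Week 29–Week 34: $2,860 + $12,440 + $18,120 + $41,200 + $7,390 + $10,430 = $92,440 (under)
Week 30–Week 35: $12,440 + $18,120 + $41,200 + $7,390 + $10,430 + $2,040 = $91,620 (under)
No window exceeds $100,000.

No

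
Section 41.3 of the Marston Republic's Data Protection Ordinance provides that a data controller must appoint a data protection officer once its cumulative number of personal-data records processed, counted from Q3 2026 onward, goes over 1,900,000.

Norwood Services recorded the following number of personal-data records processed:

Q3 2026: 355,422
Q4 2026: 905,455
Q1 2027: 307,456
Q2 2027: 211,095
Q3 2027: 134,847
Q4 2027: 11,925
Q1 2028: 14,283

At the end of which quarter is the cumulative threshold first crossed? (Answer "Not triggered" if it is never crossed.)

Through Q3 2026: 355,422
Through Q4 2026: 1,260,877
Through Q1 2027: 1,568,333
Through Q2 2027: 1,779,428
Through Q3 2027: 1,914,275 ← exceeds threshold

Q3 2027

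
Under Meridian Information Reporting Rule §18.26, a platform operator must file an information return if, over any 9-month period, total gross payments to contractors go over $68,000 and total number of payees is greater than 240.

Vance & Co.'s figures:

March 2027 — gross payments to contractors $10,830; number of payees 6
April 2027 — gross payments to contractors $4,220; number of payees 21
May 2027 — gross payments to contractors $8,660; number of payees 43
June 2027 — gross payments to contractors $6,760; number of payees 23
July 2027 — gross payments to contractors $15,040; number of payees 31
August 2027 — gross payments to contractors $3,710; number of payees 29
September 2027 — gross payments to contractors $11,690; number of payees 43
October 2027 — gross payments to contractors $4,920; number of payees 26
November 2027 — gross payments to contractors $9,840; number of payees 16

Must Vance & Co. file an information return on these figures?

Total gross payments to contractors: $10,830 + $4,220 + $8,660 + $6,760 + $15,040 + $3,710 + $11,690 + $4,920 + $9,840 = $75,670 (> $68,000).
Total number of payees: 6 + 21 + 43 + 23 + 31 + 29 + 43 + 26 + 16 = 238 (≤ 240).
The test is 'and': the rule requires both, and at least one is not exceeded.

No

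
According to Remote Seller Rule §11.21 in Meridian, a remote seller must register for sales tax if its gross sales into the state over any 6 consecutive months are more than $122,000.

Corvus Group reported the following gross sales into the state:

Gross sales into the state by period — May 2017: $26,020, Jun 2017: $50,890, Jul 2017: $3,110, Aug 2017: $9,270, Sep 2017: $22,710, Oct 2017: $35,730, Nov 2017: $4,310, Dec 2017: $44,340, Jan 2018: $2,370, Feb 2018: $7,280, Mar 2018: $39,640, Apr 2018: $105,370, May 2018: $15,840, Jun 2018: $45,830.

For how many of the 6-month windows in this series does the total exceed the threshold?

May 2017–Oct 2017: $26,020 + $50,890 + $3,110 + $9,270 + $22,710 + $35,730 = $147,730 (over)
Jun 2017–Nov 2017: $50,890 + $3,110 + $9,270 + $22,710 + $35,730 + $4,310 = $126,020 (over)
Jul 2017–Dec 2017: $3,110 + $9,270 + $22,710 + $35,730 + $4,310 + $44,340 = $119,470 (under)
Aug 2017–Jan 2018: $9,270 + $22,710 + $35,730 + $4,310 + $44,340 + $2,370 = $118,730 (under)
Sep 2017–Feb 2018: $22,710 + $35,730 + $4,310 + $44,340 + $2,370 + $7,280 = $116,740 (under)
Oct 2017–Mar 2018: $35,730 + $4,310 + $44,340 + $2,370 + $7,280 + $39,640 = $133,670 (over)
Nov 2017–Apr 2018: $4,310 + $44,340 + $2,370 + $7,280 + $39,640 + $105,370 = $203,310 (over)
Dec 2017–May 2018: $44,340 + $2,370 + $7,280 + $39,640 + $105,370 + $15,840 = $214,840 (over)
Jan 2018–Jun 2018: $2,370 + $7,280 + $39,640 + $105,370 + $15,840 + $45,830 = $216,330 (over)
6 windows exceed the threshold.

6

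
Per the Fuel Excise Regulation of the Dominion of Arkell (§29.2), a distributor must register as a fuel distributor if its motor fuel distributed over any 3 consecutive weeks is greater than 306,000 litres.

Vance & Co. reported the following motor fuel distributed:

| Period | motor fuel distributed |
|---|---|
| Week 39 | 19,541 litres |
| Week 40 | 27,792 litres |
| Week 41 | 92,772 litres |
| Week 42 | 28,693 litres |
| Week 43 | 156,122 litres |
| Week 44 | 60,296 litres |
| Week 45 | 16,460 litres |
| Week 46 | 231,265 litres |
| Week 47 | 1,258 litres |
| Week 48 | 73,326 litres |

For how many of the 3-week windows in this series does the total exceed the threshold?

Week 39–Week 41: 19,541 litres + 27,792 litres + 92,772 litres = 140,105 litres (under)
Week 40–Week 42: 27,792 litres + 92,772 litres + 28,693 litres = 149,257 litres (under)
Week 41–Week 43: 92,772 litres + 28,693 litres + 156,122 litres = 277,587 litres (under)
Week 42–Week 44: 28,693 litres + 156,122 litres + 60,296 litres = 245,111 litres (under)
Week 43–Week 45: 156,122 litres + 60,296 litres + 16,460 litres = 232,878 litres (under)
Week 44–Week 46: 60,296 litres + 16,460 litres + 231,265 litres = 308,021 litres (over)
Week 45–Week 47: 16,460 litres + 231,265 litres + 1,258 litres = 248,983 litres (under)
Week 46–Week 48: 231,265 litres + 1,258 litres + 73,326 litres = 305,849 litres (under)
1 window exceeds the threshold.

1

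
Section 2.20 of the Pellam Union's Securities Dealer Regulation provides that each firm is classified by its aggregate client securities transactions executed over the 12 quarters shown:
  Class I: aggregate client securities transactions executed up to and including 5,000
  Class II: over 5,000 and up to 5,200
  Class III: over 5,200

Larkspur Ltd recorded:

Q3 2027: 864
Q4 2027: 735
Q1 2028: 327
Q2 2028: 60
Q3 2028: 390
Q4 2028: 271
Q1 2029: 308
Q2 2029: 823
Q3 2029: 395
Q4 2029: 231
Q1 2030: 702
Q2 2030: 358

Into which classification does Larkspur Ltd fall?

Class III

Aggregate client securities transactions executed: 864 + 735 + 327 + 60 + 390 + 271 + 308 + 823 + 395 + 231 + 702 + 358 = 5,464.
5,464 > 5,200, so Class III applies.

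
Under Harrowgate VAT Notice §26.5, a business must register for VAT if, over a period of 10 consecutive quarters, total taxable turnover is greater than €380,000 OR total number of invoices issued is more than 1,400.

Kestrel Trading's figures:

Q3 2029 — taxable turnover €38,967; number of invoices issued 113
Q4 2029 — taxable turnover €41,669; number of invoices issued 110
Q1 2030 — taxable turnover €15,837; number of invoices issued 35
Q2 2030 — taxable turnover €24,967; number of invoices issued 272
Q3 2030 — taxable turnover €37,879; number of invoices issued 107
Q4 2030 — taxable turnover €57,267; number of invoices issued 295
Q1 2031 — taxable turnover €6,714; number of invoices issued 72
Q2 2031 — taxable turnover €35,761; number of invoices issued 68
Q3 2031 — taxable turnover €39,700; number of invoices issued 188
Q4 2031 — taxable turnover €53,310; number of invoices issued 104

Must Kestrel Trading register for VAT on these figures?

Total taxable turnover: €38,967 + €41,669 + €15,837 + €24,967 + €37,879 + €57,267 + €6,714 + €35,761 + €39,700 + €53,310 = €352,071 (≤ €380,000).
Total number of invoices issued: 113 + 110 + 35 + 272 + 107 + 295 + 72 + 68 + 188 + 104 = 1,364 (≤ 1,400).
The test is 'or': neither threshold is exceeded.

No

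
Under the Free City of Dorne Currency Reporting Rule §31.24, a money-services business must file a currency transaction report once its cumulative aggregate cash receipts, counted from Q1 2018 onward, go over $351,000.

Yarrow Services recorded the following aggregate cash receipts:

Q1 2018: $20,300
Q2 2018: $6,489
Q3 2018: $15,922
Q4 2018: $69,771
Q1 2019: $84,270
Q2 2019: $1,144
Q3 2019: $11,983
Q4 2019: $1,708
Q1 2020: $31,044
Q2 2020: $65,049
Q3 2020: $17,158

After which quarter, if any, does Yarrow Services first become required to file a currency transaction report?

Through Q1 2018: $20,300
Through Q2 2018: $26,789
Through Q3 2018: $42,711
Through Q4 2018: $112,482
Through Q1 2019: $196,752
Through Q2 2019: $197,896
Through Q3 2019: $209,879
Through Q4 2019: $211,587
Through Q1 2020: $242,631
Through Q2 2020: $307,680
Through Q3 2020: $324,838
Final cumulative total $324,838 ≤ $351,000; the threshold is never exceeded.

Not triggered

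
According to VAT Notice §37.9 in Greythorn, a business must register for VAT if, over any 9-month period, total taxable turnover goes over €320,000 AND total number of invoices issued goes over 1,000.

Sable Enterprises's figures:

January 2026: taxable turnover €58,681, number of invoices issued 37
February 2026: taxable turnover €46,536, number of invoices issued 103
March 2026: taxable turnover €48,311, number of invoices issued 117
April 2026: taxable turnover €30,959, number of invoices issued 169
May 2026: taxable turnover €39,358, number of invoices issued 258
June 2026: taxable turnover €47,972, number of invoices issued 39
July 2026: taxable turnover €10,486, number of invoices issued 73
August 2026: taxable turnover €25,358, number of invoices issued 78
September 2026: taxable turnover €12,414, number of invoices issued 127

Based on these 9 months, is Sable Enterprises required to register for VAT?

Total taxable turnover: €58,681 + €46,536 + €48,311 + €30,959 + €39,358 + €47,972 + €10,486 + €25,358 + €12,414 = €320,075 (> €320,000).
Total number of invoices issued: 37 + 103 + 117 + 169 + 258 + 39 + 73 + 78 + 127 = 1,001 (> 1,000).
The test is 'and': both thresholds are exceeded.

Yes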